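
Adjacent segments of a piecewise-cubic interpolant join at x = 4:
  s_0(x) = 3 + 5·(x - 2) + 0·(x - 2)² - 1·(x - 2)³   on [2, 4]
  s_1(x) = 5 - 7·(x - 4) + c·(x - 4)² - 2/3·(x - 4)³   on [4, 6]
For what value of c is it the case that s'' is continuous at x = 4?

-6

s_0''(x) = 0 - 6·(x - 2), so s_0''(4) = -12. On the right, s_1''(4) = 2c, so c = -6.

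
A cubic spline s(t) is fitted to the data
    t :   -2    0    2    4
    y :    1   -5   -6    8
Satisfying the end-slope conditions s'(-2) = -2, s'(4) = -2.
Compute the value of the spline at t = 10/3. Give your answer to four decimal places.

Put M_i = s'' at the i-th knot. Here h = (2, 2, 2) and Δ = (-3, -1/2, 7), so the interior equations h_(i-1)·M_(i-1) + 2(h_(i-1)+h_i)·M_i + h_i·M_(i+1) = 6(Δ_i − Δ_(i-1)) read
  2·M_0 + 8·M_1 + 2·M_2 = 6(Δ_1 - Δ_0) = 15
  2·M_1 + 8·M_2 + 2·M_3 = 6(Δ_2 - Δ_1) = 45
Clamped end conditions give two more equations: 2h_0·M_0 + h_0·M_1 = 6(Δ_0 - s'(-2)) = -6 and h_2·M_2 + 2h_2·M_3 = 6(s'(4) - Δ_2) = -54.
Forward elimination and back-substitution give M_0 = -13/10, M_1 = -2/5, M_2 = 52/5, M_3 = -187/10.
On [2, 4], s(t) = -6 + 63/10·(t - 2) + 26/5·(t - 2)² - 97/40·(t - 2)³.
With (t - 2) = 4/3: s(10/3) = 796/135.

5.8963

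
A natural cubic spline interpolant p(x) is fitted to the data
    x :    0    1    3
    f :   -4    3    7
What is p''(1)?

-5

Put M_i = p'' at the i-th knot. Here h = (1, 2) and Δ = (7, 2), so the interior equations h_(i-1)·M_(i-1) + 2(h_(i-1)+h_i)·M_i + h_i·M_(i+1) = 6(Δ_i − Δ_(i-1)) read
  1·M_0 + 6·M_1 + 2·M_2 = 6(Δ_1 - Δ_0) = -30
Natural end conditions: M_0 = M_2 = 0.
Solving: M_0 = 0, M_1 = -5, M_2 = 0.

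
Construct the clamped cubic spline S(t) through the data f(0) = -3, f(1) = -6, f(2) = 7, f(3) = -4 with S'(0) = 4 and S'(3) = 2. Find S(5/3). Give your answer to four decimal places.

Let m_i = S''(x_i). Step sizes h_i = 1, 1, 1; slopes of the chords Δ_i = (y_(i+1) - y_i)/h_i = -3, 13, -11.
  1·m_0 + 4·m_1 + 1·m_2 = 6(Δ_1 - Δ_0) = 96
  1·m_1 + 4·m_2 + 1·m_3 = 6(Δ_2 - Δ_1) = -144
Clamped end conditions give two more equations: 2h_0·m_0 + h_0·m_1 = 6(Δ_0 - S'(0)) = -42 and h_2·m_2 + 2h_2·m_3 = 6(S'(3) - Δ_2) = 78.
Forward elimination and back-substitution give m_0 = -142/3, m_1 = 158/3, m_2 = -202/3, m_3 = 218/3.
On [1, 2], S(t) = -6 + 20/3·(t - 1) + 79/3·(t - 1)² - 20·(t - 1)³.
With (t - 1) = 2/3: S(5/3) = 38/9.

4.2222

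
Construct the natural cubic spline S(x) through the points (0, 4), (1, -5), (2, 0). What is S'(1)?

-2

Write M_i for S''(x_i). With h_i = 1, 1 and divided differences Δ_i = -9, 5, the continuity of S' gives the tridiagonal system
  1·M_0 + 4·M_1 + 1·M_2 = 6(Δ_1 - Δ_0) = 84
Natural end conditions: M_0 = M_2 = 0.
Hence M_0 = 0, M_1 = 21, M_2 = 0.
On [1, 2], S'(x) = b_1 + 2c_1·(x - 1) + 3d_1·(x - 1)² with b_1 = Δ_1 - h_1(2M_1 + M_2)/6 = -2, c_1 = M_1/2 = 21/2, d_1 = (M_2 - M_1)/(6h_1) = -7/2. So S'(1) = -2.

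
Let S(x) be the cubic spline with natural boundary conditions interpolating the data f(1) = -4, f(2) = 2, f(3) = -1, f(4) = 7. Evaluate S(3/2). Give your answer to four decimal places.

Put M_i = S'' at the i-th knot. Here h = (1, 1, 1) and Δ = (6, -3, 8), so the interior equations h_(i-1)·M_(i-1) + 2(h_(i-1)+h_i)·M_i + h_i·M_(i+1) = 6(Δ_i − Δ_(i-1)) read
  1·M_0 + 4·M_1 + 1·M_2 = 6(Δ_1 - Δ_0) = -54
  1·M_1 + 4·M_2 + 1·M_3 = 6(Δ_2 - Δ_1) = 66
Natural end conditions: M_0 = M_3 = 0.
Solving the tridiagonal system: M_0 = 0, M_1 = -94/5, M_2 = 106/5, M_3 = 0.
On [1, 2], S(x) = -4 + 137/15·(x - 1) + 0·(x - 1)² - 47/15·(x - 1)³.
With (x - 1) = 1/2: S(3/2) = 7/40.

0.1750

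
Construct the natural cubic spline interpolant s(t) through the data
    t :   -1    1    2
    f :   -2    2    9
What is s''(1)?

5

Let m_i = s''(x_i). Step sizes h_i = 2, 1; slopes of the chords Δ_i = (y_(i+1) - y_i)/h_i = 2, 7.
  2·m_0 + 6·m_1 + 1·m_2 = 6(Δ_1 - Δ_0) = 30
Natural end conditions: m_0 = m_2 = 0.
Hence m_0 = 0, m_1 = 5, m_2 = 0.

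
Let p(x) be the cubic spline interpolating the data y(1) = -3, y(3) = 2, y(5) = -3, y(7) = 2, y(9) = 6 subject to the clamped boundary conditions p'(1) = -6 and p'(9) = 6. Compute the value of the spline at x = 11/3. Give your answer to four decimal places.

1.3624

Put M_i = p'' at the i-th knot. Here h = (2, 2, 2, 2) and Δ = (5/2, -5/2, 5/2, 2), so the interior equations h_(i-1)·M_(i-1) + 2(h_(i-1)+h_i)·M_i + h_i·M_(i+1) = 6(Δ_i − Δ_(i-1)) read
  2·M_0 + 8·M_1 + 2·M_2 = 6(Δ_1 - Δ_0) = -30
  2·M_1 + 8·M_2 + 2·M_3 = 6(Δ_2 - Δ_1) = 30
  2·M_2 + 8·M_3 + 2·M_4 = 6(Δ_3 - Δ_2) = -3
Clamped end conditions give two more equations: 2h_0·M_0 + h_0·M_1 = 6(Δ_0 - p'(1)) = 51 and h_3·M_3 + 2h_3·M_4 = 6(p'(9) - Δ_3) = 24.
Hence M_0 = 1989/112, M_1 = -561/56, M_2 = 117/16, M_3 = -237/56, M_4 = 909/112.
On [3, 5], p(x) = 2 + 195/112·(x - 3) - 561/112·(x - 3)² + 647/448·(x - 3)³.
With (x - 3) = 2/3: p(11/3) = 515/378.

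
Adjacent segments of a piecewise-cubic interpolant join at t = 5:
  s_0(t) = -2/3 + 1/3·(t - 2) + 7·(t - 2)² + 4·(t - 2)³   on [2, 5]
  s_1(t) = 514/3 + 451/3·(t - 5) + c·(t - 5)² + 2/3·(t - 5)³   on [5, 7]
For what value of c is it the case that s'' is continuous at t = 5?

43

s_0''(t) = 14 + 24·(t - 2), so s_0''(5) = 86. On the right, s_1''(5) = 2c, so c = 43.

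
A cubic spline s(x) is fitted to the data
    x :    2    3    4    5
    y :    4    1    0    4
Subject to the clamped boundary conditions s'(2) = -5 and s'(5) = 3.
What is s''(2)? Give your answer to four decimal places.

6.5333

With M_i denoting the second derivative at x_i, h_i = 1, 1, 1, and Δ_i = (y_(i+1) − y_i)/h_i = -3, -1, 4:
  1·M_0 + 4·M_1 + 1·M_2 = 6(Δ_1 - Δ_0) = 12
  1·M_1 + 4·M_2 + 1·M_3 = 6(Δ_2 - Δ_1) = 30
Clamped end conditions give two more equations: 2h_0·M_0 + h_0·M_1 = 6(Δ_0 - s'(2)) = 12 and h_2·M_2 + 2h_2·M_3 = 6(s'(5) - Δ_2) = -6.
Hence M_0 = 98/15, M_1 = -16/15, M_2 = 146/15, M_3 = -118/15.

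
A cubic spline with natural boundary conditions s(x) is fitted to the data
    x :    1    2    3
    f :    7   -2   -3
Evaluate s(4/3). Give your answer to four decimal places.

3.4074

Write M_i for s''(x_i). With h_i = 1, 1 and divided differences Δ_i = -9, -1, the continuity of s' gives the tridiagonal system
  1·M_0 + 4·M_1 + 1·M_2 = 6(Δ_1 - Δ_0) = 48
Natural end conditions: M_0 = M_2 = 0.
Solving the tridiagonal system: M_0 = 0, M_1 = 12, M_2 = 0.
On [1, 2], s(x) = 7 - 11·(x - 1) + 0·(x - 1)² + 2·(x - 1)³.
With (x - 1) = 1/3: s(4/3) = 92/27.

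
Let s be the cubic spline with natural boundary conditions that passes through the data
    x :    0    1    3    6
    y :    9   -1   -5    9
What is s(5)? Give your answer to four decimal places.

Let M_i = s''(x_i). Step sizes h_i = 1, 2, 3; slopes of the chords Δ_i = (y_(i+1) - y_i)/h_i = -10, -2, 14/3.
  1·M_0 + 6·M_1 + 2·M_2 = 6(Δ_1 - Δ_0) = 48
  2·M_1 + 10·M_2 + 3·M_3 = 6(Δ_2 - Δ_1) = 40
Natural end conditions: M_0 = M_3 = 0.
Solving: M_0 = 0, M_1 = 50/7, M_2 = 18/7, M_3 = 0.
On [3, 6], s(x) = -5 + 44/21·(x - 3) + 9/7·(x - 3)² - 1/7·(x - 3)³.
With (x - 3) = 2: s(5) = 67/21.

3.1905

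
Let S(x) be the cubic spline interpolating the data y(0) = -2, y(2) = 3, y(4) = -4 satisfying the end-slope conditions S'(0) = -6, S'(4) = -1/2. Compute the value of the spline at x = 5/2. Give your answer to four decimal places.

Let M_i = S''(x_i). Step sizes h_i = 2, 2; slopes of the chords Δ_i = (y_(i+1) - y_i)/h_i = 5/2, -7/2.
  2·M_0 + 8·M_1 + 2·M_2 = 6(Δ_1 - Δ_0) = -36
Clamped end conditions give two more equations: 2h_0·M_0 + h_0·M_1 = 6(Δ_0 - S'(0)) = 51 and h_1·M_1 + 2h_1·M_2 = 6(S'(4) - Δ_1) = 18.
Forward elimination and back-substitution give M_0 = 149/8, M_1 = -47/4, M_2 = 83/8.
On [2, 4], S(x) = 3 + 7/8·(x - 2) - 47/8·(x - 2)² + 59/32·(x - 2)³.
With (x - 2) = 1/2: S(5/2) = 563/256.

2.1992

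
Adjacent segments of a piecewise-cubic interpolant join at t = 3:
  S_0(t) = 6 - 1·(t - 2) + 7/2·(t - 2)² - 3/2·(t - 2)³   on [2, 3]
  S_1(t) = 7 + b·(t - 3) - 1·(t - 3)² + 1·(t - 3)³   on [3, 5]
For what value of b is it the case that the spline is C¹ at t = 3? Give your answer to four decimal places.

1.5000

S_0'(t) = -1 + 7·(t - 2) - 9/2·(t - 2)², so S_0'(3) = 3/2. On the right, S_1'(3) = b, so b = 3/2.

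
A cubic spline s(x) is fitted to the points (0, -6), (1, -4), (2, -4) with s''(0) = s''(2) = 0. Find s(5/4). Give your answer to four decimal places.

-3.8359

Let m_i = s''(x_i). Step sizes h_i = 1, 1; slopes of the chords Δ_i = (y_(i+1) - y_i)/h_i = 2, 0.
  1·m_0 + 4·m_1 + 1·m_2 = 6(Δ_1 - Δ_0) = -12
Natural end conditions: m_0 = m_2 = 0.
Forward elimination and back-substitution give m_0 = 0, m_1 = -3, m_2 = 0.
On [1, 2], s(x) = -4 + 1·(x - 1) - 3/2·(x - 1)² + 1/2·(x - 1)³.
With (x - 1) = 1/4: s(5/4) = -491/128.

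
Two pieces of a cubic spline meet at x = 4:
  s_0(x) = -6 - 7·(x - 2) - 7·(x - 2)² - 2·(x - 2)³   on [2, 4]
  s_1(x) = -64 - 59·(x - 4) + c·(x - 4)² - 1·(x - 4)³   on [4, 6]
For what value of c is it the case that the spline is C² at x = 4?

-19

s_0''(x) = -14 - 12·(x - 2), so s_0''(4) = -38. On the right, s_1''(4) = 2c, so c = -19.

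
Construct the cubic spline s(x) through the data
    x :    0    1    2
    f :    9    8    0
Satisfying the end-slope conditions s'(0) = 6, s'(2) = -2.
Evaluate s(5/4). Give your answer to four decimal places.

Let M_i = s''(x_i). Step sizes h_i = 1, 1; slopes of the chords Δ_i = (y_(i+1) - y_i)/h_i = -1, -8.
  1·M_0 + 4·M_1 + 1·M_2 = 6(Δ_1 - Δ_0) = -42
Clamped end conditions give two more equations: 2h_0·M_0 + h_0·M_1 = 6(Δ_0 - s'(0)) = -42 and h_1·M_1 + 2h_1·M_2 = 6(s'(2) - Δ_1) = 36.
Solving: M_0 = -29/2, M_1 = -13, M_2 = 49/2.
On [1, 2], s(x) = 8 - 31/4·(x - 1) - 13/2·(x - 1)² + 25/4·(x - 1)³.
With (x - 1) = 1/4: s(5/4) = 1473/256.

5.7539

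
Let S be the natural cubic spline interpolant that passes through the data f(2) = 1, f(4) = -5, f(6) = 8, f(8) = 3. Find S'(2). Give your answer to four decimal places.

-6.1333

Write m_i for S''(x_i). With h_i = 2, 2, 2 and divided differences Δ_i = -3, 13/2, -5/2, the continuity of S' gives the tridiagonal system
  2·m_0 + 8·m_1 + 2·m_2 = 6(Δ_1 - Δ_0) = 57
  2·m_1 + 8·m_2 + 2·m_3 = 6(Δ_2 - Δ_1) = -54
Natural end conditions: m_0 = m_3 = 0.
Solving the tridiagonal system: m_0 = 0, m_1 = 47/5, m_2 = -91/10, m_3 = 0.
On [2, 4], S'(x) = b_0 + 2c_0·(x - 2) + 3d_0·(x - 2)² with b_0 = Δ_0 - h_0(2m_0 + m_1)/6 = -92/15, c_0 = m_0/2 = 0, d_0 = (m_1 - m_0)/(6h_0) = 47/60. So S'(2) = -92/15.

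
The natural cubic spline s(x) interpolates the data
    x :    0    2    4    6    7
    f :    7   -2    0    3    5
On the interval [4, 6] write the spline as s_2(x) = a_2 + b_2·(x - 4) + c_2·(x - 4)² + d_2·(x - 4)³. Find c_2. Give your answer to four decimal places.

-0.4573

Write σ_i for s''(x_i). With h_i = 2, 2, 2, 1 and divided differences Δ_i = -9/2, 1, 3/2, 2, the continuity of s' gives the tridiagonal system
  2·σ_0 + 8·σ_1 + 2·σ_2 = 6(Δ_1 - Δ_0) = 33
  2·σ_1 + 8·σ_2 + 2·σ_3 = 6(Δ_2 - Δ_1) = 3
  2·σ_2 + 6·σ_3 + 1·σ_4 = 6(Δ_3 - Δ_2) = 3
Natural end conditions: σ_0 = σ_4 = 0.
Solving the tridiagonal system: σ_0 = 0, σ_1 = 357/82, σ_2 = -75/82, σ_3 = 33/41, σ_4 = 0.
On [4, 6], with s_2(x) = a_2 + b_2·(x - 4) + c_2·(x - 4)² + d_2·(x - 4)³: c_2 = σ_2/2 = -75/164, d_2 = (σ_3 - σ_2)/(6h_2) = 47/328, b_2 = Δ_2 - h_2(2σ_2 + σ_3)/6 = 151/82.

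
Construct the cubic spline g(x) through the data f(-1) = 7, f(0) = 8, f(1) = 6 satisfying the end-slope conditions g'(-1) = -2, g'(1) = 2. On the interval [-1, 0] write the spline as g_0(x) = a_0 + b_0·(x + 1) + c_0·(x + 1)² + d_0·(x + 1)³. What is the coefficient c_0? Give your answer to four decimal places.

Write m_i for g''(x_i). With h_i = 1, 1 and divided differences Δ_i = 1, -2, the continuity of g' gives the tridiagonal system
  1·m_0 + 4·m_1 + 1·m_2 = 6(Δ_1 - Δ_0) = -18
Clamped end conditions give two more equations: 2h_0·m_0 + h_0·m_1 = 6(Δ_0 - g'(-1)) = 18 and h_1·m_1 + 2h_1·m_2 = 6(g'(1) - Δ_1) = 24.
Forward elimination and back-substitution give m_0 = 31/2, m_1 = -13, m_2 = 37/2.
On [-1, 0], with g_0(x) = a_0 + b_0·(x + 1) + c_0·(x + 1)² + d_0·(x + 1)³: c_0 = m_0/2 = 31/4, d_0 = (m_1 - m_0)/(6h_0) = -19/4, b_0 = Δ_0 - h_0(2m_0 + m_1)/6 = -2.

7.7500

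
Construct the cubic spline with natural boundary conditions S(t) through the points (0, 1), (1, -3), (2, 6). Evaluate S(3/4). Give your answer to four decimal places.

Write M_i for S''(x_i). With h_i = 1, 1 and divided differences Δ_i = -4, 9, the continuity of S' gives the tridiagonal system
  1·M_0 + 4·M_1 + 1·M_2 = 6(Δ_1 - Δ_0) = 78
Natural end conditions: M_0 = M_2 = 0.
Solving: M_0 = 0, M_1 = 39/2, M_2 = 0.
On [0, 1], S(t) = 1 - 29/4·t + 0·t² + 13/4·t³.
With t = 3/4: S(3/4) = -785/256.

-3.0664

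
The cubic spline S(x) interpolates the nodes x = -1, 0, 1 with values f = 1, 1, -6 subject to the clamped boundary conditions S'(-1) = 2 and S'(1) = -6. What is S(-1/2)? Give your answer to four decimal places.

Write σ_i for S''(x_i). With h_i = 1, 1 and divided differences Δ_i = 0, -7, the continuity of S' gives the tridiagonal system
  1·σ_0 + 4·σ_1 + 1·σ_2 = 6(Δ_1 - Δ_0) = -42
Clamped end conditions give two more equations: 2h_0·σ_0 + h_0·σ_1 = 6(Δ_0 - S'(-1)) = -12 and h_1·σ_1 + 2h_1·σ_2 = 6(S'(1) - Δ_1) = 6.
Forward elimination and back-substitution give σ_0 = 1/2, σ_1 = -13, σ_2 = 19/2.
On [-1, 0], S(x) = 1 + 2·(x + 1) + 1/4·(x + 1)² - 9/4·(x + 1)³.
With (x + 1) = 1/2: S(-1/2) = 57/32.

1.7813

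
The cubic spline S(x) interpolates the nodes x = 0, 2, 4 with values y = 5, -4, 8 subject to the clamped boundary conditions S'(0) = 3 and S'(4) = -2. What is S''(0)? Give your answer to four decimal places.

With m_i denoting the second derivative at x_i, h_i = 2, 2, and Δ_i = (y_(i+1) − y_i)/h_i = -9/2, 6:
  2·m_0 + 8·m_1 + 2·m_2 = 6(Δ_1 - Δ_0) = 63
Clamped end conditions give two more equations: 2h_0·m_0 + h_0·m_1 = 6(Δ_0 - S'(0)) = -45 and h_1·m_1 + 2h_1·m_2 = 6(S'(4) - Δ_1) = -48.
Hence m_0 = -163/8, m_1 = 73/4, m_2 = -169/8.

-20.3750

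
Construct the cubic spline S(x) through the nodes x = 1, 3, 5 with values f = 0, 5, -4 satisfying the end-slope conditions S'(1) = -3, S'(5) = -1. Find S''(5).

Put M_i = S'' at the i-th knot. Here h = (2, 2) and Δ = (5/2, -9/2), so the interior equations h_(i-1)·M_(i-1) + 2(h_(i-1)+h_i)·M_i + h_i·M_(i+1) = 6(Δ_i − Δ_(i-1)) read
  2·M_0 + 8·M_1 + 2·M_2 = 6(Δ_1 - Δ_0) = -42
Clamped end conditions give two more equations: 2h_0·M_0 + h_0·M_1 = 6(Δ_0 - S'(1)) = 33 and h_1·M_1 + 2h_1·M_2 = 6(S'(5) - Δ_1) = 21.
Solving: M_0 = 14, M_1 = -23/2, M_2 = 11.

11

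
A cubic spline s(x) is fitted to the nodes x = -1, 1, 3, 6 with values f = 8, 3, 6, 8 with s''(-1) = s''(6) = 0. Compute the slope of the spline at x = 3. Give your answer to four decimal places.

Write m_i for s''(x_i). With h_i = 2, 2, 3 and divided differences Δ_i = -5/2, 3/2, 2/3, the continuity of s' gives the tridiagonal system
  2·m_0 + 8·m_1 + 2·m_2 = 6(Δ_1 - Δ_0) = 24
  2·m_1 + 10·m_2 + 3·m_3 = 6(Δ_2 - Δ_1) = -5
Natural end conditions: m_0 = m_3 = 0.
Solving: m_0 = 0, m_1 = 125/38, m_2 = -22/19, m_3 = 0.
On [3, 6], s'(x) = b_2 + 2c_2·(x - 3) + 3d_2·(x - 3)² with b_2 = Δ_2 - h_2(2m_2 + m_3)/6 = 104/57, c_2 = m_2/2 = -11/19, d_2 = (m_3 - m_2)/(6h_2) = 11/171. So s'(3) = 104/57.

1.8246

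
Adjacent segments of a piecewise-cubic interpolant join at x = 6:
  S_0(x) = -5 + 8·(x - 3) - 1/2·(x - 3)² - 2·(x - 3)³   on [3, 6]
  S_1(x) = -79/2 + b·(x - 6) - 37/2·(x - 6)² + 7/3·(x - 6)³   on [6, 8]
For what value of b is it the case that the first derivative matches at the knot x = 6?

S_0'(x) = 8 - 1·(x - 3) - 6·(x - 3)², so S_0'(6) = -49. On the right, S_1'(6) = b, so b = -49.

-49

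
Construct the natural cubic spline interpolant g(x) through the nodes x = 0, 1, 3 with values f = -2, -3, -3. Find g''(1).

1

Write M_i for g''(x_i). With h_i = 1, 2 and divided differences Δ_i = -1, 0, the continuity of g' gives the tridiagonal system
  1·M_0 + 6·M_1 + 2·M_2 = 6(Δ_1 - Δ_0) = 6
Natural end conditions: M_0 = M_2 = 0.
Forward elimination and back-substitution give M_0 = 0, M_1 = 1, M_2 = 0.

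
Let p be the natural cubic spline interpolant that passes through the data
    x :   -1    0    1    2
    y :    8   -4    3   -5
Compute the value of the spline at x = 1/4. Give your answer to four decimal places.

-3.0063

Write M_i for p''(x_i). With h_i = 1, 1, 1 and divided differences Δ_i = -12, 7, -8, the continuity of p' gives the tridiagonal system
  1·M_0 + 4·M_1 + 1·M_2 = 6(Δ_1 - Δ_0) = 114
  1·M_1 + 4·M_2 + 1·M_3 = 6(Δ_2 - Δ_1) = -90
Natural end conditions: M_0 = M_3 = 0.
Hence M_0 = 0, M_1 = 182/5, M_2 = -158/5, M_3 = 0.
On [0, 1], p(x) = -4 + 2/15·x + 91/5·x² - 34/3·x³.
With x = 1/4: p(1/4) = -481/160.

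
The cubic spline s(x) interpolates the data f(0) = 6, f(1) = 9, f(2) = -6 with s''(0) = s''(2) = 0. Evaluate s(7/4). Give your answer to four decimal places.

-1.1953

With M_i denoting the second derivative at x_i, h_i = 1, 1, and Δ_i = (y_(i+1) − y_i)/h_i = 3, -15:
  1·M_0 + 4·M_1 + 1·M_2 = 6(Δ_1 - Δ_0) = -108
Natural end conditions: M_0 = M_2 = 0.
Hence M_0 = 0, M_1 = -27, M_2 = 0.
On [1, 2], s(x) = 9 - 6·(x - 1) - 27/2·(x - 1)² + 9/2·(x - 1)³.
With (x - 1) = 3/4: s(7/4) = -153/128.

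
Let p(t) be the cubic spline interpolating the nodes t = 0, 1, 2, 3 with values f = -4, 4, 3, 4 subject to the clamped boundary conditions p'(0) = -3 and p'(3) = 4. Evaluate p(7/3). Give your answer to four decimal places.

With σ_i denoting the second derivative at x_i, h_i = 1, 1, 1, and Δ_i = (y_(i+1) − y_i)/h_i = 8, -1, 1:
  1·σ_0 + 4·σ_1 + 1·σ_2 = 6(Δ_1 - Δ_0) = -54
  1·σ_1 + 4·σ_2 + 1·σ_3 = 6(Δ_2 - Δ_1) = 12
Clamped end conditions give two more equations: 2h_0·σ_0 + h_0·σ_1 = 6(Δ_0 - p'(0)) = 66 and h_2·σ_2 + 2h_2·σ_3 = 6(p'(3) - Δ_2) = 18.
Solving: σ_0 = 140/3, σ_1 = -82/3, σ_2 = 26/3, σ_3 = 14/3.
On [2, 3], p(t) = 3 - 8/3·(t - 2) + 13/3·(t - 2)² - 2/3·(t - 2)³.
With (t - 2) = 1/3: p(7/3) = 208/81.

2.5679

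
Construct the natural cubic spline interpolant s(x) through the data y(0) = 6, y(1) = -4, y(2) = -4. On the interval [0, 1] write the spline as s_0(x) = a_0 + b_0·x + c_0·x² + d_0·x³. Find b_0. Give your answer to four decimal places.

-12.5000

Put M_i = s'' at the i-th knot. Here h = (1, 1) and Δ = (-10, 0), so the interior equations h_(i-1)·M_(i-1) + 2(h_(i-1)+h_i)·M_i + h_i·M_(i+1) = 6(Δ_i − Δ_(i-1)) read
  1·M_0 + 4·M_1 + 1·M_2 = 6(Δ_1 - Δ_0) = 60
Natural end conditions: M_0 = M_2 = 0.
Solving the tridiagonal system: M_0 = 0, M_1 = 15, M_2 = 0.
On [0, 1], with s_0(x) = a_0 + b_0·x + c_0·x² + d_0·x³: c_0 = M_0/2 = 0, d_0 = (M_1 - M_0)/(6h_0) = 5/2, b_0 = Δ_0 - h_0(2M_0 + M_1)/6 = -25/2.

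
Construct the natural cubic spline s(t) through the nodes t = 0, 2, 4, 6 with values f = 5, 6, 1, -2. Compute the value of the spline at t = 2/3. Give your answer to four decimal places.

5.8469

Let σ_i = s''(x_i). Step sizes h_i = 2, 2, 2; slopes of the chords Δ_i = (y_(i+1) - y_i)/h_i = 1/2, -5/2, -3/2.
  2·σ_0 + 8·σ_1 + 2·σ_2 = 6(Δ_1 - Δ_0) = -18
  2·σ_1 + 8·σ_2 + 2·σ_3 = 6(Δ_2 - Δ_1) = 6
Natural end conditions: σ_0 = σ_3 = 0.
Solving the tridiagonal system: σ_0 = 0, σ_1 = -13/5, σ_2 = 7/5, σ_3 = 0.
On [0, 2], s(t) = 5 + 41/30·t + 0·t² - 13/60·t³.
With t = 2/3: s(2/3) = 2368/405.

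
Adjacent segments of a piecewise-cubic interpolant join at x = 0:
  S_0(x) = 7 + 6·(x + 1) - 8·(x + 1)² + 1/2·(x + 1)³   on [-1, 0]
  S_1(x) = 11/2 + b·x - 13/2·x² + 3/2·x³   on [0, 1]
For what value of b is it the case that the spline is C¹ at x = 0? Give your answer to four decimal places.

S_0'(x) = 6 - 16·(x + 1) + 3/2·(x + 1)², so S_0'(0) = -17/2. On the right, S_1'(0) = b, so b = -17/2.

-8.5000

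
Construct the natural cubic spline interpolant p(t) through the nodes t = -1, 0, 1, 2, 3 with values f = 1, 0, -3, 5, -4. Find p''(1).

With M_i denoting the second derivative at x_i, h_i = 1, 1, 1, 1, and Δ_i = (y_(i+1) − y_i)/h_i = -1, -3, 8, -9:
  1·M_0 + 4·M_1 + 1·M_2 = 6(Δ_1 - Δ_0) = -12
  1·M_1 + 4·M_2 + 1·M_3 = 6(Δ_2 - Δ_1) = 66
  1·M_2 + 4·M_3 + 1·M_4 = 6(Δ_3 - Δ_2) = -102
Natural end conditions: M_0 = M_4 = 0.
Solving: M_0 = 0, M_1 = -39/4, M_2 = 27, M_3 = -129/4, M_4 = 0.

27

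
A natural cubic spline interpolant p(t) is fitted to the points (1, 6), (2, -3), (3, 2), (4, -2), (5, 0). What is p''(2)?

Let m_i = p''(x_i). Step sizes h_i = 1, 1, 1, 1; slopes of the chords Δ_i = (y_(i+1) - y_i)/h_i = -9, 5, -4, 2.
  1·m_0 + 4·m_1 + 1·m_2 = 6(Δ_1 - Δ_0) = 84
  1·m_1 + 4·m_2 + 1·m_3 = 6(Δ_2 - Δ_1) = -54
  1·m_2 + 4·m_3 + 1·m_4 = 6(Δ_3 - Δ_2) = 36
Natural end conditions: m_0 = m_4 = 0.
Solving: m_0 = 0, m_1 = 27, m_2 = -24, m_3 = 15, m_4 = 0.

27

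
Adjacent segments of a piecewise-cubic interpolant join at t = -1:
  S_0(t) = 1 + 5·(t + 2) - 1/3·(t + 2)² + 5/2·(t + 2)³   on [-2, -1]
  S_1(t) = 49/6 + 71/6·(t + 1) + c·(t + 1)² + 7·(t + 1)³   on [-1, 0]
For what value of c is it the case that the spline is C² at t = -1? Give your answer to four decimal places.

7.1667

S_0''(t) = -2/3 + 15·(t + 2), so S_0''(-1) = 43/3. On the right, S_1''(-1) = 2c, so c = 43/6.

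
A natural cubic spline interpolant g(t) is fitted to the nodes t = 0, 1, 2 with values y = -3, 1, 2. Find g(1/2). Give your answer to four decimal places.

Write m_i for g''(x_i). With h_i = 1, 1 and divided differences Δ_i = 4, 1, the continuity of g' gives the tridiagonal system
  1·m_0 + 4·m_1 + 1·m_2 = 6(Δ_1 - Δ_0) = -18
Natural end conditions: m_0 = m_2 = 0.
Solving: m_0 = 0, m_1 = -9/2, m_2 = 0.
On [0, 1], g(t) = -3 + 19/4·t + 0·t² - 3/4·t³.
With t = 1/2: g(1/2) = -23/32.

-0.7188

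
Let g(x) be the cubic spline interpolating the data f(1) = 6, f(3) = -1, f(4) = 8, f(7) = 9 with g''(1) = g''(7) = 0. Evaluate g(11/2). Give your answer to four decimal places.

13.1316

Let M_i = g''(x_i). Step sizes h_i = 2, 1, 3; slopes of the chords Δ_i = (y_(i+1) - y_i)/h_i = -7/2, 9, 1/3.
  2·M_0 + 6·M_1 + 1·M_2 = 6(Δ_1 - Δ_0) = 75
  1·M_1 + 8·M_2 + 3·M_3 = 6(Δ_2 - Δ_1) = -52
Natural end conditions: M_0 = M_3 = 0.
Solving the tridiagonal system: M_0 = 0, M_1 = 652/47, M_2 = -387/47, M_3 = 0.
On [4, 7], g(x) = 8 + 1208/141·(x - 4) - 387/94·(x - 4)² + 43/94·(x - 4)³.
With (x - 4) = 3/2: g(11/2) = 9875/752.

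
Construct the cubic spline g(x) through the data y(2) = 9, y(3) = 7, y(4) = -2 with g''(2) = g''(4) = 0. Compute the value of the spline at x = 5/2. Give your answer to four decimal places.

8.6563

Put M_i = g'' at the i-th knot. Here h = (1, 1) and Δ = (-2, -9), so the interior equations h_(i-1)·M_(i-1) + 2(h_(i-1)+h_i)·M_i + h_i·M_(i+1) = 6(Δ_i − Δ_(i-1)) read
  1·M_0 + 4·M_1 + 1·M_2 = 6(Δ_1 - Δ_0) = -42
Natural end conditions: M_0 = M_2 = 0.
Forward elimination and back-substitution give M_0 = 0, M_1 = -21/2, M_2 = 0.
On [2, 3], g(x) = 9 - 1/4·(x - 2) + 0·(x - 2)² - 7/4·(x - 2)³.
With (x - 2) = 1/2: g(5/2) = 277/32.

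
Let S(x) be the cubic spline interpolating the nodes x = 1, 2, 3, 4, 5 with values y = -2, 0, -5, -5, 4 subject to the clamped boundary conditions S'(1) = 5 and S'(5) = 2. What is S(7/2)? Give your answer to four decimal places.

-6.5737

With m_i denoting the second derivative at x_i, h_i = 1, 1, 1, 1, and Δ_i = (y_(i+1) − y_i)/h_i = 2, -5, 0, 9:
  1·m_0 + 4·m_1 + 1·m_2 = 6(Δ_1 - Δ_0) = -42
  1·m_1 + 4·m_2 + 1·m_3 = 6(Δ_2 - Δ_1) = 30
  1·m_2 + 4·m_3 + 1·m_4 = 6(Δ_3 - Δ_2) = 54
Clamped end conditions give two more equations: 2h_0·m_0 + h_0·m_1 = 6(Δ_0 - S'(1)) = -18 and h_3·m_3 + 2h_3·m_4 = 6(S'(5) - Δ_3) = -42.
Solving the tridiagonal system: m_0 = -99/28, m_1 = -153/14, m_2 = 21/4, m_3 = 279/14, m_4 = -867/28.
On [3, 4], S(x) = -5 - 71/14·(x - 3) + 21/8·(x - 3)² + 137/56·(x - 3)³.
With (x - 3) = 1/2: S(7/2) = -2945/448.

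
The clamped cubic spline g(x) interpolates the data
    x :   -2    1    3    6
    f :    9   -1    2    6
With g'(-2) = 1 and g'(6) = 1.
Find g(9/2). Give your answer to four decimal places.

Put M_i = g'' at the i-th knot. Here h = (3, 2, 3) and Δ = (-10/3, 3/2, 4/3), so the interior equations h_(i-1)·M_(i-1) + 2(h_(i-1)+h_i)·M_i + h_i·M_(i+1) = 6(Δ_i − Δ_(i-1)) read
  3·M_0 + 10·M_1 + 2·M_2 = 6(Δ_1 - Δ_0) = 29
  2·M_1 + 10·M_2 + 3·M_3 = 6(Δ_2 - Δ_1) = -1
Clamped end conditions give two more equations: 2h_0·M_0 + h_0·M_1 = 6(Δ_0 - g'(-2)) = -26 and h_2·M_2 + 2h_2·M_3 = 6(g'(6) - Δ_2) = -2.
Solving the tridiagonal system: M_0 = -271/39, M_1 = 68/13, M_2 = -16/13, M_3 = 11/39.
On [3, 6], g(x) = 2 + 63/26·(x - 3) - 8/13·(x - 3)² + 59/702·(x - 3)³.
With (x - 3) = 3/2: g(9/2) = 943/208.

4.5337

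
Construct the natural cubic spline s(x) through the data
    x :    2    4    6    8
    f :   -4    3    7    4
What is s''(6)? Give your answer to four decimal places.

-2.5000

Let M_i = s''(x_i). Step sizes h_i = 2, 2, 2; slopes of the chords Δ_i = (y_(i+1) - y_i)/h_i = 7/2, 2, -3/2.
  2·M_0 + 8·M_1 + 2·M_2 = 6(Δ_1 - Δ_0) = -9
  2·M_1 + 8·M_2 + 2·M_3 = 6(Δ_2 - Δ_1) = -21
Natural end conditions: M_0 = M_3 = 0.
Hence M_0 = 0, M_1 = -1/2, M_2 = -5/2, M_3 = 0.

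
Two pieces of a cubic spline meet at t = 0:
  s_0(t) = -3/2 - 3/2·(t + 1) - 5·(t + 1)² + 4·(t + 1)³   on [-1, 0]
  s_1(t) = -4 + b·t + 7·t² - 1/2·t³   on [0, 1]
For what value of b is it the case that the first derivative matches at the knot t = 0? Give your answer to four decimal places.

0.5000

s_0'(t) = -3/2 - 10·(t + 1) + 12·(t + 1)², so s_0'(0) = 1/2. On the right, s_1'(0) = b, so b = 1/2.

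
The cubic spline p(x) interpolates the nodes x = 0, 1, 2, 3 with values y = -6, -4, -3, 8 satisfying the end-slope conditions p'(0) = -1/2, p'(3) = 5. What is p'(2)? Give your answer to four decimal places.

Write M_i for p''(x_i). With h_i = 1, 1, 1 and divided differences Δ_i = 2, 1, 11, the continuity of p' gives the tridiagonal system
  1·M_0 + 4·M_1 + 1·M_2 = 6(Δ_1 - Δ_0) = -6
  1·M_1 + 4·M_2 + 1·M_3 = 6(Δ_2 - Δ_1) = 60
Clamped end conditions give two more equations: 2h_0·M_0 + h_0·M_1 = 6(Δ_0 - p'(0)) = 15 and h_2·M_2 + 2h_2·M_3 = 6(p'(3) - Δ_2) = -36.
Solving: M_0 = 196/15, M_1 = -167/15, M_2 = 382/15, M_3 = -461/15.
On [2, 3], p'(x) = b_2 + 2c_2·(x - 2) + 3d_2·(x - 2)² with b_2 = Δ_2 - h_2(2M_2 + M_3)/6 = 229/30, c_2 = M_2/2 = 191/15, d_2 = (M_3 - M_2)/(6h_2) = -281/30. So p'(2) = 229/30.

7.6333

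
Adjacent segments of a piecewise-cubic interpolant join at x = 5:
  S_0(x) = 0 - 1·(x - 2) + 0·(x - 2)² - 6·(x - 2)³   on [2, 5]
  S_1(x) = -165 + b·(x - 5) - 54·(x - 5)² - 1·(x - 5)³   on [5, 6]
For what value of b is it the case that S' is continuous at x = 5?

S_0'(x) = -1 + 0·(x - 2) - 18·(x - 2)², so S_0'(5) = -163. On the right, S_1'(5) = b, so b = -163.

-163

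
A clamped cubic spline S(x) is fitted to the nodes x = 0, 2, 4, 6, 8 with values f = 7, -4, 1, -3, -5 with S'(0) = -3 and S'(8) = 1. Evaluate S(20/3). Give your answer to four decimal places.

-4.5238

Let M_i = S''(x_i). Step sizes h_i = 2, 2, 2, 2; slopes of the chords Δ_i = (y_(i+1) - y_i)/h_i = -11/2, 5/2, -2, -1.
  2·M_0 + 8·M_1 + 2·M_2 = 6(Δ_1 - Δ_0) = 48
  2·M_1 + 8·M_2 + 2·M_3 = 6(Δ_2 - Δ_1) = -27
  2·M_2 + 8·M_3 + 2·M_4 = 6(Δ_3 - Δ_2) = 6
Clamped end conditions give two more equations: 2h_0·M_0 + h_0·M_1 = 6(Δ_0 - S'(0)) = -15 and h_3·M_3 + 2h_3·M_4 = 6(S'(8) - Δ_3) = 12.
Solving: M_0 = -241/28, M_1 = 68/7, M_2 = -25/4, M_3 = 25/14, M_4 = 59/28.
On [6, 8], S(x) = -3 - 81/28·(x - 6) + 25/28·(x - 6)² + 3/112·(x - 6)³.
With (x - 6) = 2/3: S(20/3) = -95/21.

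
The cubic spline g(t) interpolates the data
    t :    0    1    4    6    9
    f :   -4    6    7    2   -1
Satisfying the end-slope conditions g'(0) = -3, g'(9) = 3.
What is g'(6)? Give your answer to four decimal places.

-2.2585

Write σ_i for g''(x_i). With h_i = 1, 3, 2, 3 and divided differences Δ_i = 10, 1/3, -5/2, -1, the continuity of g' gives the tridiagonal system
  1·σ_0 + 8·σ_1 + 3·σ_2 = 6(Δ_1 - Δ_0) = -58
  3·σ_1 + 10·σ_2 + 2·σ_3 = 6(Δ_2 - Δ_1) = -17
  2·σ_2 + 10·σ_3 + 3·σ_4 = 6(Δ_3 - Δ_2) = 9
Clamped end conditions give two more equations: 2h_0·σ_0 + h_0·σ_1 = 6(Δ_0 - g'(0)) = 78 and h_3·σ_3 + 2h_3·σ_4 = 6(g'(9) - Δ_3) = 24.
Hence σ_0 = 32573/708, σ_1 = -4961/354, σ_2 = 1913/708, σ_3 = -175/177, σ_4 = 1591/354.
On [6, 9], g'(t) = b_3 + 2c_3·(t - 6) + 3d_3·(t - 6)² with b_3 = Δ_3 - h_3(2σ_3 + σ_4)/6 = -533/236, c_3 = σ_3/2 = -175/354, d_3 = (σ_4 - σ_3)/(6h_3) = 647/2124. So g'(6) = -533/236.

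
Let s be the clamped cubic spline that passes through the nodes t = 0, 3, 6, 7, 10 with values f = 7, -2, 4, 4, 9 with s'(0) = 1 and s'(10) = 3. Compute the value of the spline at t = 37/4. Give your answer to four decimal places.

6.9385

With M_i denoting the second derivative at x_i, h_i = 3, 3, 1, 3, and Δ_i = (y_(i+1) − y_i)/h_i = -3, 2, 0, 5/3:
  3·M_0 + 12·M_1 + 3·M_2 = 6(Δ_1 - Δ_0) = 30
  3·M_1 + 8·M_2 + 1·M_3 = 6(Δ_2 - Δ_1) = -12
  1·M_2 + 8·M_3 + 3·M_4 = 6(Δ_3 - Δ_2) = 10
Clamped end conditions give two more equations: 2h_0·M_0 + h_0·M_1 = 6(Δ_0 - s'(0)) = -24 and h_3·M_3 + 2h_3·M_4 = 6(s'(10) - Δ_3) = 8.
Hence M_0 = -345/53, M_1 = 266/53, M_2 = -189/53, M_3 = 78/53, M_4 = 95/159.
On [7, 10], s(t) = 4 - 11/106·(t - 7) + 39/53·(t - 7)² - 139/2862·(t - 7)³.
With (t - 7) = 9/4: s(37/4) = 47071/6784.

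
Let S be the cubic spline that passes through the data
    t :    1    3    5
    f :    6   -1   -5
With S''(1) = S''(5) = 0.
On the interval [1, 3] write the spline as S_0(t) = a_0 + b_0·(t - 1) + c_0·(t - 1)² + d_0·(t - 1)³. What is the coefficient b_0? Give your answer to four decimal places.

-3.8750

Put M_i = S'' at the i-th knot. Here h = (2, 2) and Δ = (-7/2, -2), so the interior equations h_(i-1)·M_(i-1) + 2(h_(i-1)+h_i)·M_i + h_i·M_(i+1) = 6(Δ_i − Δ_(i-1)) read
  2·M_0 + 8·M_1 + 2·M_2 = 6(Δ_1 - Δ_0) = 9
Natural end conditions: M_0 = M_2 = 0.
Hence M_0 = 0, M_1 = 9/8, M_2 = 0.
On [1, 3], with S_0(t) = a_0 + b_0·(t - 1) + c_0·(t - 1)² + d_0·(t - 1)³: c_0 = M_0/2 = 0, d_0 = (M_1 - M_0)/(6h_0) = 3/32, b_0 = Δ_0 - h_0(2M_0 + M_1)/6 = -31/8.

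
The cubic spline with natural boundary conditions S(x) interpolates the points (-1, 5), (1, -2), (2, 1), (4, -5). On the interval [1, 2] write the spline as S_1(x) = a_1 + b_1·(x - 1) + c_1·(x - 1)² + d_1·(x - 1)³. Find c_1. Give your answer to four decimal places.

Put M_i = S'' at the i-th knot. Here h = (2, 1, 2) and Δ = (-7/2, 3, -3), so the interior equations h_(i-1)·M_(i-1) + 2(h_(i-1)+h_i)·M_i + h_i·M_(i+1) = 6(Δ_i − Δ_(i-1)) read
  2·M_0 + 6·M_1 + 1·M_2 = 6(Δ_1 - Δ_0) = 39
  1·M_1 + 6·M_2 + 2·M_3 = 6(Δ_2 - Δ_1) = -36
Natural end conditions: M_0 = M_3 = 0.
Forward elimination and back-substitution give M_0 = 0, M_1 = 54/7, M_2 = -51/7, M_3 = 0.
On [1, 2], with S_1(x) = a_1 + b_1·(x - 1) + c_1·(x - 1)² + d_1·(x - 1)³: c_1 = M_1/2 = 27/7, d_1 = (M_2 - M_1)/(6h_1) = -5/2, b_1 = Δ_1 - h_1(2M_1 + M_2)/6 = 23/14.

3.8571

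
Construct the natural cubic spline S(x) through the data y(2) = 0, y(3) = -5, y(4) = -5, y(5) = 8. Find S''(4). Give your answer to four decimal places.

With M_i denoting the second derivative at x_i, h_i = 1, 1, 1, and Δ_i = (y_(i+1) − y_i)/h_i = -5, 0, 13:
  1·M_0 + 4·M_1 + 1·M_2 = 6(Δ_1 - Δ_0) = 30
  1·M_1 + 4·M_2 + 1·M_3 = 6(Δ_2 - Δ_1) = 78
Natural end conditions: M_0 = M_3 = 0.
Forward elimination and back-substitution give M_0 = 0, M_1 = 14/5, M_2 = 94/5, M_3 = 0.

18.8000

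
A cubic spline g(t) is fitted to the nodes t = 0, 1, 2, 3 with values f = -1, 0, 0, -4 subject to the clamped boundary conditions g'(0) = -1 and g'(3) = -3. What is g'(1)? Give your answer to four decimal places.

1.6667

Put M_i = g'' at the i-th knot. Here h = (1, 1, 1) and Δ = (1, 0, -4), so the interior equations h_(i-1)·M_(i-1) + 2(h_(i-1)+h_i)·M_i + h_i·M_(i+1) = 6(Δ_i − Δ_(i-1)) read
  1·M_0 + 4·M_1 + 1·M_2 = 6(Δ_1 - Δ_0) = -6
  1·M_1 + 4·M_2 + 1·M_3 = 6(Δ_2 - Δ_1) = -24
Clamped end conditions give two more equations: 2h_0·M_0 + h_0·M_1 = 6(Δ_0 - g'(0)) = 12 and h_2·M_2 + 2h_2·M_3 = 6(g'(3) - Δ_2) = 6.
Forward elimination and back-substitution give M_0 = 20/3, M_1 = -4/3, M_2 = -22/3, M_3 = 20/3.
On [1, 2], g'(t) = b_1 + 2c_1·(t - 1) + 3d_1·(t - 1)² with b_1 = Δ_1 - h_1(2M_1 + M_2)/6 = 5/3, c_1 = M_1/2 = -2/3, d_1 = (M_2 - M_1)/(6h_1) = -1. So g'(1) = 5/3.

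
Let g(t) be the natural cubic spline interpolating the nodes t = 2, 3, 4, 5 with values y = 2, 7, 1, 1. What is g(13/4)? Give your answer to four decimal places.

6.0469

With σ_i denoting the second derivative at x_i, h_i = 1, 1, 1, and Δ_i = (y_(i+1) − y_i)/h_i = 5, -6, 0:
  1·σ_0 + 4·σ_1 + 1·σ_2 = 6(Δ_1 - Δ_0) = -66
  1·σ_1 + 4·σ_2 + 1·σ_3 = 6(Δ_2 - Δ_1) = 36
Natural end conditions: σ_0 = σ_3 = 0.
Forward elimination and back-substitution give σ_0 = 0, σ_1 = -20, σ_2 = 14, σ_3 = 0.
On [3, 4], g(t) = 7 - 5/3·(t - 3) - 10·(t - 3)² + 17/3·(t - 3)³.
With (t - 3) = 1/4: g(13/4) = 387/64.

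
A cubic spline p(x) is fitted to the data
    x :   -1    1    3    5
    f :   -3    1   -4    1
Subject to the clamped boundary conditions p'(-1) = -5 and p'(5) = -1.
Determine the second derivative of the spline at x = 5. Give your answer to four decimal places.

Let σ_i = p''(x_i). Step sizes h_i = 2, 2, 2; slopes of the chords Δ_i = (y_(i+1) - y_i)/h_i = 2, -5/2, 5/2.
  2·σ_0 + 8·σ_1 + 2·σ_2 = 6(Δ_1 - Δ_0) = -27
  2·σ_1 + 8·σ_2 + 2·σ_3 = 6(Δ_2 - Δ_1) = 30
Clamped end conditions give two more equations: 2h_0·σ_0 + h_0·σ_1 = 6(Δ_0 - p'(-1)) = 42 and h_2·σ_2 + 2h_2·σ_3 = 6(p'(5) - Δ_2) = -21.
Hence σ_0 = 227/15, σ_1 = -139/15, σ_2 = 253/30, σ_3 = -142/15.

-9.4667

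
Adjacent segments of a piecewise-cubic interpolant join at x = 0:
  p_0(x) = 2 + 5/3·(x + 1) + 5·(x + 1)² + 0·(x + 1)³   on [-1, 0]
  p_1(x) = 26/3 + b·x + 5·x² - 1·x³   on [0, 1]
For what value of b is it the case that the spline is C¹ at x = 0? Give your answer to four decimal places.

p_0'(x) = 5/3 + 10·(x + 1) + 0·(x + 1)², so p_0'(0) = 35/3. On the right, p_1'(0) = b, so b = 35/3.

11.6667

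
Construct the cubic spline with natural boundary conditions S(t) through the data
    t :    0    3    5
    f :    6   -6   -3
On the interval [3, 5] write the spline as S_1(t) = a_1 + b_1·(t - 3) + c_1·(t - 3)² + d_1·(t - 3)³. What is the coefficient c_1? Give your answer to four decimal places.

1.6500

Let M_i = S''(x_i). Step sizes h_i = 3, 2; slopes of the chords Δ_i = (y_(i+1) - y_i)/h_i = -4, 3/2.
  3·M_0 + 10·M_1 + 2·M_2 = 6(Δ_1 - Δ_0) = 33
Natural end conditions: M_0 = M_2 = 0.
Forward elimination and back-substitution give M_0 = 0, M_1 = 33/10, M_2 = 0.
On [3, 5], with S_1(t) = a_1 + b_1·(t - 3) + c_1·(t - 3)² + d_1·(t - 3)³: c_1 = M_1/2 = 33/20, d_1 = (M_2 - M_1)/(6h_1) = -11/40, b_1 = Δ_1 - h_1(2M_1 + M_2)/6 = -7/10.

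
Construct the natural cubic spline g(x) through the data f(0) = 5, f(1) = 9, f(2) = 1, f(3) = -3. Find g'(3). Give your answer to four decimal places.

Let σ_i = g''(x_i). Step sizes h_i = 1, 1, 1; slopes of the chords Δ_i = (y_(i+1) - y_i)/h_i = 4, -8, -4.
  1·σ_0 + 4·σ_1 + 1·σ_2 = 6(Δ_1 - Δ_0) = -72
  1·σ_1 + 4·σ_2 + 1·σ_3 = 6(Δ_2 - Δ_1) = 24
Natural end conditions: σ_0 = σ_3 = 0.
Solving the tridiagonal system: σ_0 = 0, σ_1 = -104/5, σ_2 = 56/5, σ_3 = 0.
On [2, 3], g'(x) = b_2 + 2c_2·(x - 2) + 3d_2·(x - 2)² with b_2 = Δ_2 - h_2(2σ_2 + σ_3)/6 = -116/15, c_2 = σ_2/2 = 28/5, d_2 = (σ_3 - σ_2)/(6h_2) = -28/15. So g'(3) = -32/15.

-2.1333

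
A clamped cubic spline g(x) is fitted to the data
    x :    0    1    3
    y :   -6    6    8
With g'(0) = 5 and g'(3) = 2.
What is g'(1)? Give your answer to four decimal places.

With m_i denoting the second derivative at x_i, h_i = 1, 2, and Δ_i = (y_(i+1) − y_i)/h_i = 12, 1:
  1·m_0 + 6·m_1 + 2·m_2 = 6(Δ_1 - Δ_0) = -66
Clamped end conditions give two more equations: 2h_0·m_0 + h_0·m_1 = 6(Δ_0 - g'(0)) = 42 and h_1·m_1 + 2h_1·m_2 = 6(g'(3) - Δ_1) = 6.
Solving the tridiagonal system: m_0 = 31, m_1 = -20, m_2 = 23/2.
On [1, 3], g'(x) = b_1 + 2c_1·(x - 1) + 3d_1·(x - 1)² with b_1 = Δ_1 - h_1(2m_1 + m_2)/6 = 21/2, c_1 = m_1/2 = -10, d_1 = (m_2 - m_1)/(6h_1) = 21/8. So g'(1) = 21/2.

10.5000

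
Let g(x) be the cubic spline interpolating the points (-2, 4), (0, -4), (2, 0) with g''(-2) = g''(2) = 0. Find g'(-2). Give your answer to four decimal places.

With M_i denoting the second derivative at x_i, h_i = 2, 2, and Δ_i = (y_(i+1) − y_i)/h_i = -4, 2:
  2·M_0 + 8·M_1 + 2·M_2 = 6(Δ_1 - Δ_0) = 36
Natural end conditions: M_0 = M_2 = 0.
Forward elimination and back-substitution give M_0 = 0, M_1 = 9/2, M_2 = 0.
On [-2, 0], g'(x) = b_0 + 2c_0·(x + 2) + 3d_0·(x + 2)² with b_0 = Δ_0 - h_0(2M_0 + M_1)/6 = -11/2, c_0 = M_0/2 = 0, d_0 = (M_1 - M_0)/(6h_0) = 3/8. So g'(-2) = -11/2.

-5.5000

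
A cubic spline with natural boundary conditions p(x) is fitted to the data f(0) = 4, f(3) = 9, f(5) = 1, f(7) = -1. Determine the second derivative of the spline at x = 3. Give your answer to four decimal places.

Let m_i = p''(x_i). Step sizes h_i = 3, 2, 2; slopes of the chords Δ_i = (y_(i+1) - y_i)/h_i = 5/3, -4, -1.
  3·m_0 + 10·m_1 + 2·m_2 = 6(Δ_1 - Δ_0) = -34
  2·m_1 + 8·m_2 + 2·m_3 = 6(Δ_2 - Δ_1) = 18
Natural end conditions: m_0 = m_3 = 0.
Solving: m_0 = 0, m_1 = -77/19, m_2 = 62/19, m_3 = 0.

-4.0526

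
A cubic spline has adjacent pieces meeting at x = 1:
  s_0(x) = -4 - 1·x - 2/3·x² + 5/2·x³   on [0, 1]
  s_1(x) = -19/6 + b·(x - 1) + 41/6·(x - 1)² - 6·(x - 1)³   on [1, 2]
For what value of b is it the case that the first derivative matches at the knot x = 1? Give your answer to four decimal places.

s_0'(x) = -1 - 4/3·x + 15/2·x², so s_0'(1) = 31/6. On the right, s_1'(1) = b, so b = 31/6.

5.1667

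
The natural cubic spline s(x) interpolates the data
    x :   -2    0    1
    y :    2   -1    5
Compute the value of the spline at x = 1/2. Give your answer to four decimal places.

1.5313

With σ_i denoting the second derivative at x_i, h_i = 2, 1, and Δ_i = (y_(i+1) − y_i)/h_i = -3/2, 6:
  2·σ_0 + 6·σ_1 + 1·σ_2 = 6(Δ_1 - Δ_0) = 45
Natural end conditions: σ_0 = σ_2 = 0.
Solving the tridiagonal system: σ_0 = 0, σ_1 = 15/2, σ_2 = 0.
On [0, 1], s(x) = -1 + 7/2·x + 15/4·x² - 5/4·x³.
With x = 1/2: s(1/2) = 49/32.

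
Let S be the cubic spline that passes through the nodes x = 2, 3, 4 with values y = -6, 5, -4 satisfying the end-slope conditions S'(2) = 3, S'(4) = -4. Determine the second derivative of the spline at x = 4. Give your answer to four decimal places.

Put M_i = S'' at the i-th knot. Here h = (1, 1) and Δ = (11, -9), so the interior equations h_(i-1)·M_(i-1) + 2(h_(i-1)+h_i)·M_i + h_i·M_(i+1) = 6(Δ_i − Δ_(i-1)) read
  1·M_0 + 4·M_1 + 1·M_2 = 6(Δ_1 - Δ_0) = -120
Clamped end conditions give two more equations: 2h_0·M_0 + h_0·M_1 = 6(Δ_0 - S'(2)) = 48 and h_1·M_1 + 2h_1·M_2 = 6(S'(4) - Δ_1) = 30.
Solving: M_0 = 101/2, M_1 = -53, M_2 = 83/2.

41.5000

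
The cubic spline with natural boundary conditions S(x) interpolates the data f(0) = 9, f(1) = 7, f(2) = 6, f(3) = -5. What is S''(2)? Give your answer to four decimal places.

Put m_i = S'' at the i-th knot. Here h = (1, 1, 1) and Δ = (-2, -1, -11), so the interior equations h_(i-1)·m_(i-1) + 2(h_(i-1)+h_i)·m_i + h_i·m_(i+1) = 6(Δ_i − Δ_(i-1)) read
  1·m_0 + 4·m_1 + 1·m_2 = 6(Δ_1 - Δ_0) = 6
  1·m_1 + 4·m_2 + 1·m_3 = 6(Δ_2 - Δ_1) = -60
Natural end conditions: m_0 = m_3 = 0.
Solving: m_0 = 0, m_1 = 28/5, m_2 = -82/5, m_3 = 0.

-16.4000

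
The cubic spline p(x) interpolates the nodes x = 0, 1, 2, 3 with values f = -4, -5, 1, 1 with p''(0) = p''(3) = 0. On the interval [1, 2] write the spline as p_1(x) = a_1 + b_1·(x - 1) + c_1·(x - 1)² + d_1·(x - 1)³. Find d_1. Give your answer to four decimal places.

With M_i denoting the second derivative at x_i, h_i = 1, 1, 1, and Δ_i = (y_(i+1) − y_i)/h_i = -1, 6, 0:
  1·M_0 + 4·M_1 + 1·M_2 = 6(Δ_1 - Δ_0) = 42
  1·M_1 + 4·M_2 + 1·M_3 = 6(Δ_2 - Δ_1) = -36
Natural end conditions: M_0 = M_3 = 0.
Solving the tridiagonal system: M_0 = 0, M_1 = 68/5, M_2 = -62/5, M_3 = 0.
On [1, 2], with p_1(x) = a_1 + b_1·(x - 1) + c_1·(x - 1)² + d_1·(x - 1)³: c_1 = M_1/2 = 34/5, d_1 = (M_2 - M_1)/(6h_1) = -13/3, b_1 = Δ_1 - h_1(2M_1 + M_2)/6 = 53/15.

-4.3333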